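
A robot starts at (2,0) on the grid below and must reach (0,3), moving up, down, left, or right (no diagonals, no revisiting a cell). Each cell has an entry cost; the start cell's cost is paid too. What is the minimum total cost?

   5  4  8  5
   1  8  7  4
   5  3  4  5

26

Path (2,0)→(2,1)→(2,2)→(2,3)→(1,3)→(0,3): 5 + 3 + 4 + 5 + 4 + 5 = 26.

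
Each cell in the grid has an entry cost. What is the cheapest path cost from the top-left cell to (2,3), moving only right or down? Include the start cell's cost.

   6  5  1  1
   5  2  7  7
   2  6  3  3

23

Take r0c0→r0c1→r0c2→r0c3→r1c3→r2c3 for a total of 6 + 5 + 1 + 1 + 7 + 3 = 23.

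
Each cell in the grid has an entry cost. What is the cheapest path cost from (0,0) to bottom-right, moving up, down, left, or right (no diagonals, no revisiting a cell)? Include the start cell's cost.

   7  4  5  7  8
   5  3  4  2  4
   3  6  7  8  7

Cheapest: r0c0 r0c1 r1c1 r1c2 r1c3 r1c4 r2c4
  7 + 4 + 3 + 4 + 2 + 4 + 7 = 31

31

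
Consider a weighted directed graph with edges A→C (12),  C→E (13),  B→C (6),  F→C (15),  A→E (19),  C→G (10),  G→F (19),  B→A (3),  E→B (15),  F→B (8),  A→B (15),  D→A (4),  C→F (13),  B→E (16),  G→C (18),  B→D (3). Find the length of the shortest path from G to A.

30

Some routes from G to A:
G→F→B→D→A: 19 + 8 + 3 + 4 = 34
G→F→B→A: 19 + 8 + 3 = 30
G→C→F→B→A: 18 + 13 + 8 + 3 = 42
The minimum is 30.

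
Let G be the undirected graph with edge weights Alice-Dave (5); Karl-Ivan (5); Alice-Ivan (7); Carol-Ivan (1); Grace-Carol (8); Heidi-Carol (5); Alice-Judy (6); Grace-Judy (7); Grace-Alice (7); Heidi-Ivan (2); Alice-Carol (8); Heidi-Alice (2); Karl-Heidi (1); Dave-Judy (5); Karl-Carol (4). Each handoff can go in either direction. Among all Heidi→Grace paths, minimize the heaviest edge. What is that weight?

7

Checking several routes:
Heidi→Ivan→Alice→Grace: max(2, 7, 7) = 7
Heidi→Ivan→Alice→Judy→Grace: max(2, 7, 6, 7) = 7
Heidi→Ivan→Alice→Dave→Judy→Grace: max(2, 7, 5, 5, 7) = 7
Best route has worst link 7.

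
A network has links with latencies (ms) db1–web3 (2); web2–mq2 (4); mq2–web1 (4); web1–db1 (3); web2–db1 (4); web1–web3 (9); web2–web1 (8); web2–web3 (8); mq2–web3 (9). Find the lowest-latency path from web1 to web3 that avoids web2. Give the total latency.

Paths from web1 to web3 avoiding web2:
web1 -> web3: 9
web1 -> db1 -> web3: 3 + 2 = 5
web1 -> mq2 -> web3: 4 + 9 = 13
Shortest: 5 ms.

5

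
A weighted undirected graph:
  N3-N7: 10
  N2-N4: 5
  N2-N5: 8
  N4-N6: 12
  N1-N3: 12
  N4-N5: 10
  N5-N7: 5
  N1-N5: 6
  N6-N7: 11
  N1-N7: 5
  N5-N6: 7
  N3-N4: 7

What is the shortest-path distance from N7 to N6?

Some routes from N7 to N6:
N7 → N6: 11
N7 → N5 → N4 → N6: 5 + 10 + 12 = 27
N7 → N5 → N6: 5 + 7 = 12
N7 → N1 → N5 → N6: 5 + 6 + 7 = 18
The minimum is 11.

11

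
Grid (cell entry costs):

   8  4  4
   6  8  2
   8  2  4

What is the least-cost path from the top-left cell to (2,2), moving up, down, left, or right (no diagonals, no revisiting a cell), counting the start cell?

Best path: [0,0] → [0,1] → [0,2] → [1,2] → [2,2]
Cost: 8 + 4 + 4 + 2 + 4 = 22

22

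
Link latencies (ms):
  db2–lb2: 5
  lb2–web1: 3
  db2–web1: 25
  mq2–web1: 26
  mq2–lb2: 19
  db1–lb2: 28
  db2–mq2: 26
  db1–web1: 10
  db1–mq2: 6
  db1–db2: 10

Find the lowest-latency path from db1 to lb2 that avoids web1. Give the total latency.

Paths from db1 to lb2 avoiding web1:
db1 - lb2: 28
db1 - mq2 - lb2: 6 + 19 = 25
db1 - db2 - mq2 - lb2: 10 + 26 + 19 = 55
db1 - mq2 - db2 - lb2: 6 + 26 + 5 = 37
db1 - db2 - lb2: 10 + 5 = 15
Shortest: 15 ms.

15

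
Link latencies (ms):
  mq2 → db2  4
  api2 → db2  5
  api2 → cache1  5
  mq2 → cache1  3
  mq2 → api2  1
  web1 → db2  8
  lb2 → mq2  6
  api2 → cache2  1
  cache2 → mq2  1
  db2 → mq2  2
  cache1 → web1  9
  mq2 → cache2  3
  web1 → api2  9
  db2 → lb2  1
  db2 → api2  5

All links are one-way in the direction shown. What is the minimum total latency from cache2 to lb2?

A few of the cache2→lb2 routes:
cache2→mq2→api2→db2→lb2: 1 + 1 + 5 + 1 = 8
cache2→mq2→api2→cache1→web1→db2→lb2: 1 + 1 + 5 + 9 + 8 + 1 = 25
cache2→mq2→db2→lb2: 1 + 4 + 1 = 6
cache2→mq2→cache1→web1→db2→lb2: 1 + 3 + 9 + 8 + 1 = 22
The minimum is 6 ms.

6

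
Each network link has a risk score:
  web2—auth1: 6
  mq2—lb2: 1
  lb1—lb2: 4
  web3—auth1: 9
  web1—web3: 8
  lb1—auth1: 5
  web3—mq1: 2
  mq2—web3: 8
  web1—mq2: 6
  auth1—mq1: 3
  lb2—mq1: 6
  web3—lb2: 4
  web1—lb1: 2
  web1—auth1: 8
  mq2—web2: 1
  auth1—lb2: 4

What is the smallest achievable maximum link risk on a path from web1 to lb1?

2

Some routes from web1 to lb1:
web1→mq2→lb2→web3→mq1→auth1→lb1: max(6, 1, 4, 2, 3, 5) = 6
web1→lb1: max(2) = 2
web1→mq2→lb2→lb1: max(6, 1, 4) = 6
Best route has worst link 2.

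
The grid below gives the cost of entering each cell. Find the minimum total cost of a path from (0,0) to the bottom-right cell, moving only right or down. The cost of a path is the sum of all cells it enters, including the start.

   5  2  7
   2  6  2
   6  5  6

Path [0,0]→[0,1]→[1,1]→[1,2]→[2,2]: 5 + 2 + 6 + 2 + 6 = 21.

21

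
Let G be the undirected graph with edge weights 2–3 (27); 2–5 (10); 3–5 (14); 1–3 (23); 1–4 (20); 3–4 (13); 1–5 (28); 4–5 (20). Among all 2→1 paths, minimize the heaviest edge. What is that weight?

20

Comparing a few candidate routes:
2 -> 3 -> 5 -> 4 -> 1: max(27, 14, 20, 20) = 27
2 -> 5 -> 4 -> 3 -> 1: max(10, 20, 13, 23) = 23
2 -> 5 -> 3 -> 4 -> 1: max(10, 14, 13, 20) = 20
2 -> 5 -> 3 -> 1: max(10, 14, 23) = 23
2 -> 5 -> 4 -> 1: max(10, 20, 20) = 20
The minimum achievable maximum is 20.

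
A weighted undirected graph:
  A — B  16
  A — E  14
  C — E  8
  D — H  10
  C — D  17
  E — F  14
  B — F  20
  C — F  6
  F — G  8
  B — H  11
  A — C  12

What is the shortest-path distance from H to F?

Comparing a few candidate routes:
H → B → A → E → C → F: 11 + 16 + 14 + 8 + 6 = 55
H → B → A → E → F: 11 + 16 + 14 + 14 = 55
H → B → F: 11 + 20 = 31
H → B → A → C → F: 11 + 16 + 12 + 6 = 45
H → D → C → F: 10 + 17 + 6 = 33
H → D → C → E → F: 10 + 17 + 8 + 14 = 49
The minimum is 31.

31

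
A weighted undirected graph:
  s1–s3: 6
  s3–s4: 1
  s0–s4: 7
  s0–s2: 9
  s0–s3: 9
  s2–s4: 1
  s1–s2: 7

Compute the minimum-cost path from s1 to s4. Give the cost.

7

A few of the s1→s4 routes:
s1 → s3 → s4: 6 + 1 = 7
s1 → s3 → s0 → s4: 6 + 9 + 7 = 22
s1 → s3 → s0 → s2 → s4: 6 + 9 + 9 + 1 = 25
s1 → s2 → s0 → s4: 7 + 9 + 7 = 23
s1 → s2 → s4: 7 + 1 = 8
Best route has total 7.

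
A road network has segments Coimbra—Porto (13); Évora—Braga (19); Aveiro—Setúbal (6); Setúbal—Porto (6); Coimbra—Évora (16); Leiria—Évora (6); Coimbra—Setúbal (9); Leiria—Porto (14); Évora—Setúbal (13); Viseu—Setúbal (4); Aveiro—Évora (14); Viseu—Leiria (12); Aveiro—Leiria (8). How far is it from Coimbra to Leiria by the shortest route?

Some routes from Coimbra to Leiria:
Coimbra - Évora - Leiria: 16 + 6 = 22
Coimbra - Setúbal - Viseu - Leiria: 9 + 4 + 12 = 25
Coimbra - Setúbal - Aveiro - Leiria: 9 + 6 + 8 = 23
Coimbra - Porto - Leiria: 13 + 14 = 27
Shortest: 22.

22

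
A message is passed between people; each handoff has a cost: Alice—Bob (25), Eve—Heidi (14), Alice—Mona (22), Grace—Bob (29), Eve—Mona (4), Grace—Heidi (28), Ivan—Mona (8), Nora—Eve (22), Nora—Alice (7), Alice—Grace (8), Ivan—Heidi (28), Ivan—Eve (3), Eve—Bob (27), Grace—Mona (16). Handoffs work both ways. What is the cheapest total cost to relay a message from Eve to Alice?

A few of the Eve→Alice routes:
Eve→Mona→Grace→Alice: 4 + 16 + 8 = 28
Eve→Mona→Alice: 4 + 22 = 26
Eve→Nora→Alice: 22 + 7 = 29
Shortest: 26.

26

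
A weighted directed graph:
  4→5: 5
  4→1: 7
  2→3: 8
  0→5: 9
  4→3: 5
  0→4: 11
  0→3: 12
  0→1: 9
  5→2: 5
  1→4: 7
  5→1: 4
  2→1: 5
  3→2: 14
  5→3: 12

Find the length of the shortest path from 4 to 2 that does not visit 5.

19

Paths from 4 to 2 avoiding 5:
4 → 3 → 2: 5 + 14 = 19
Shortest: 19.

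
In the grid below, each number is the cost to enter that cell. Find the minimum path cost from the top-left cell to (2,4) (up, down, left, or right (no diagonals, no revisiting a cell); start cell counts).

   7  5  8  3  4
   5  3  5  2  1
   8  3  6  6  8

Best path: r0c0→r0c1→r1c1→r1c2→r1c3→r1c4→r2c4
Cost: 7 + 5 + 3 + 5 + 2 + 1 + 8 = 31

31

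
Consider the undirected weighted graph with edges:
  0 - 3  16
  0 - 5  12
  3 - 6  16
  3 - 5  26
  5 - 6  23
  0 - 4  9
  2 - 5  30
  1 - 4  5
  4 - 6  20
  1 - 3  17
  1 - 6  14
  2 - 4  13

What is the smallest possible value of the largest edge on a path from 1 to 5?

Some routes from 1 to 5:
1→3→0→5: max(17, 16, 12) = 17
1→6→3→0→5: max(14, 16, 16, 12) = 16
1→4→0→5: max(5, 9, 12) = 12
The minimum achievable maximum is 12.

12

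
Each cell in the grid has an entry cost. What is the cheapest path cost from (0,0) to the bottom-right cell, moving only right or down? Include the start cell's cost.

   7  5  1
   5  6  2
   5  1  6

One optimal route is r0c0 -> r0c1 -> r0c2 -> r1c2 -> r2c2.
Its cost is 7 + 5 + 1 + 2 + 6 = 21.

21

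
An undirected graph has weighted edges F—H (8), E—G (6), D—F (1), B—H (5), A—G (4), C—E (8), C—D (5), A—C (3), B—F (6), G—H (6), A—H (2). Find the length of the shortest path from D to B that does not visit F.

Candidate routes:
D → C → A → G → H → B: 5 + 3 + 4 + 6 + 5 = 23
D → C → E → G → H → B: 5 + 8 + 6 + 6 + 5 = 30
D → C → E → G → A → H → B: 5 + 8 + 6 + 4 + 2 + 5 = 30
D → C → A → H → B: 5 + 3 + 2 + 5 = 15
The minimum is 15.

15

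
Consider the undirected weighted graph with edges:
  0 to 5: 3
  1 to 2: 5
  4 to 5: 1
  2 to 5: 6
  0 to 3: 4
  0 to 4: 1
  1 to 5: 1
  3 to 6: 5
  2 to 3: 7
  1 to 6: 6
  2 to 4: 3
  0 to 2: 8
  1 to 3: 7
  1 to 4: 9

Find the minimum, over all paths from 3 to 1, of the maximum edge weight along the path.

4

Some routes from 3 to 1:
3→0→4→5→1: max(4, 1, 1, 1) = 4
3→0→5→1: max(4, 3, 1) = 4
3→0→4→2→1: max(4, 1, 3, 5) = 5
3→0→5→4→2→1: max(4, 3, 1, 3, 5) = 5
3→0→5→2→1: max(4, 3, 6, 5) = 6
The minimum achievable maximum is 4.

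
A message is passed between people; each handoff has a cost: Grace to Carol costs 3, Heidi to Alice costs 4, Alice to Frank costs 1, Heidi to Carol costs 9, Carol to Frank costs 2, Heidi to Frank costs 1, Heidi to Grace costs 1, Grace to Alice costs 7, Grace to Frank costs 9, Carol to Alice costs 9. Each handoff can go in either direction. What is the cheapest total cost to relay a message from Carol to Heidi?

Comparing a few candidate routes:
Carol → Frank → Heidi: 2 + 1 = 3
Carol → Grace → Heidi: 3 + 1 = 4
Carol → Frank → Alice → Heidi: 2 + 1 + 4 = 7
Shortest: 3.

3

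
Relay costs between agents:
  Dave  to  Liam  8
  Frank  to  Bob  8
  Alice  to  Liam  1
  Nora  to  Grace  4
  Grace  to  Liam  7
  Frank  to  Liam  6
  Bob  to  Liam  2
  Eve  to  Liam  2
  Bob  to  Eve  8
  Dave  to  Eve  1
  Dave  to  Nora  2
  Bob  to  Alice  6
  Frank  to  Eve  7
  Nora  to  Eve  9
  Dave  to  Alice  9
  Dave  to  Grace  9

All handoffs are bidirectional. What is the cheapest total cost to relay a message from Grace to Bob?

9

A few of the Grace→Bob routes:
Grace→Dave→Eve→Liam→Bob: 9 + 1 + 2 + 2 = 14
Grace→Nora→Dave→Eve→Liam→Bob: 4 + 2 + 1 + 2 + 2 = 11
Grace→Liam→Alice→Bob: 7 + 1 + 6 = 14
Grace→Liam→Bob: 7 + 2 = 9
Grace→Nora→Dave→Eve→Bob: 4 + 2 + 1 + 8 = 15
The minimum is 9.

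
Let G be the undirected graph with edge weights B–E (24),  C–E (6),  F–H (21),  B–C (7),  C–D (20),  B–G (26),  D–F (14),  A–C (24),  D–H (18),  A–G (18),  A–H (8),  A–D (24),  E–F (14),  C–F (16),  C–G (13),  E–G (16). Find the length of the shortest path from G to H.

Checking several routes:
G - E - F - H: 16 + 14 + 21 = 51
G - C - A - H: 13 + 24 + 8 = 45
G - A - H: 18 + 8 = 26
G - C - D - H: 13 + 20 + 18 = 51
G - C - F - H: 13 + 16 + 21 = 50
The minimum is 26.

26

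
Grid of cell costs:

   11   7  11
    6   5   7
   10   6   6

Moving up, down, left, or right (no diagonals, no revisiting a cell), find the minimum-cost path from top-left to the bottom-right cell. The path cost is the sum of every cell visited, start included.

34

Best path: [0,0]→[1,0]→[1,1]→[2,1]→[2,2]
Cost: 11 + 6 + 5 + 6 + 6 = 34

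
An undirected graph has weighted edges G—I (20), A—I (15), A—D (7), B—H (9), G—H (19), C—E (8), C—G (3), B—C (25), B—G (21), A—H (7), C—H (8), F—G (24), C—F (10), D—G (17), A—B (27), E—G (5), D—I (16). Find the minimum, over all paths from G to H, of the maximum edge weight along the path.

8

A few of the G→H routes:
G→D→A→H: max(17, 7, 7) = 17
G→C→H: max(3, 8) = 8
G→D→I→A→H: max(17, 16, 15, 7) = 17
G→E→C→H: max(5, 8, 8) = 8
The minimum achievable maximum is 8.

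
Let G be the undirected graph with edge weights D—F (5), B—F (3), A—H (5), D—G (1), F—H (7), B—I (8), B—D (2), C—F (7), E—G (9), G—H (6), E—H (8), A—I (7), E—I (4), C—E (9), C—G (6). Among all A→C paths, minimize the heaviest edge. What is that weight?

Checking several routes:
A-H-F-C: max(5, 7, 7) = 7
A-H-F-B-D-G-C: max(5, 7, 3, 2, 1, 6) = 7
A-H-G-C: max(5, 6, 6) = 6
A-H-F-D-G-C: max(5, 7, 5, 1, 6) = 7
The minimum achievable maximum is 6.

6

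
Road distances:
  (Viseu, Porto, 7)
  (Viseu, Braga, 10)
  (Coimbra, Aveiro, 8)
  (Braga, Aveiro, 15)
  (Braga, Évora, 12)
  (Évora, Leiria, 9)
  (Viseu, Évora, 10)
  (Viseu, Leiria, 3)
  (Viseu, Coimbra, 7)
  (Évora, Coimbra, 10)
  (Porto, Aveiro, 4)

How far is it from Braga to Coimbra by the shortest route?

Comparing a few candidate routes:
Braga - Viseu - Évora - Coimbra: 10 + 10 + 10 = 30
Braga - Évora - Viseu - Coimbra: 12 + 10 + 7 = 29
Braga - Viseu - Porto - Aveiro - Coimbra: 10 + 7 + 4 + 8 = 29
Braga - Aveiro - Coimbra: 15 + 8 = 23
Braga - Évora - Coimbra: 12 + 10 = 22
Braga - Viseu - Coimbra: 10 + 7 = 17
Shortest: 17.

17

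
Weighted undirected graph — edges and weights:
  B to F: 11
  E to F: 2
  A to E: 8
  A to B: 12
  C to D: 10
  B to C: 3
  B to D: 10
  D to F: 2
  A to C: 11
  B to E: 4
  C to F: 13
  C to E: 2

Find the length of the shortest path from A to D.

12

Comparing a few candidate routes:
A -> E -> C -> D: 8 + 2 + 10 = 20
A -> C -> E -> F -> D: 11 + 2 + 2 + 2 = 17
A -> E -> F -> D: 8 + 2 + 2 = 12
A -> B -> E -> F -> D: 12 + 4 + 2 + 2 = 20
A -> C -> D: 11 + 10 = 21
The minimum is 12.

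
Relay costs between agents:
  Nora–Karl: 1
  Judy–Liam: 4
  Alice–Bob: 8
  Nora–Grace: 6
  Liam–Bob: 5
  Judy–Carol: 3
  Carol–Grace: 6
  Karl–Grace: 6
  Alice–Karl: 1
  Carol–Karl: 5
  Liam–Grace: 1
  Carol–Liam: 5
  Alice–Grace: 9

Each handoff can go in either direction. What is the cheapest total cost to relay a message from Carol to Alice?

6

Checking several routes:
Carol - Liam - Grace - Karl - Alice: 5 + 1 + 6 + 1 = 13
Carol - Liam - Grace - Nora - Karl - Alice: 5 + 1 + 6 + 1 + 1 = 14
Carol - Karl - Alice: 5 + 1 = 6
Carol - Grace - Nora - Karl - Alice: 6 + 6 + 1 + 1 = 14
Carol - Grace - Karl - Alice: 6 + 6 + 1 = 13
Best route has total 6.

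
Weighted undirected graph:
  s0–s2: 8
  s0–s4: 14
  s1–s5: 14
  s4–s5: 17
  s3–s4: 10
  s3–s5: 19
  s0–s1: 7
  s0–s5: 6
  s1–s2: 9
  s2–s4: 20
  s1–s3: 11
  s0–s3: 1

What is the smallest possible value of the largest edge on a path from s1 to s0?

Comparing a few candidate routes:
s1-s5-s0: max(14, 6) = 14
s1-s3-s4-s0: max(11, 10, 14) = 14
s1-s3-s0: max(11, 1) = 11
s1-s0: max(7) = 7
s1-s2-s0: max(9, 8) = 9
Best route has worst link 7.

7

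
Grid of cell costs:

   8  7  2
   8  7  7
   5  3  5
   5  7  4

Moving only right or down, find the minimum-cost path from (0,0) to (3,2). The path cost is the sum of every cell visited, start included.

Cheapest: (0,0) -> (0,1) -> (0,2) -> (1,2) -> (2,2) -> (3,2)
  8 + 7 + 2 + 7 + 5 + 4 = 33

33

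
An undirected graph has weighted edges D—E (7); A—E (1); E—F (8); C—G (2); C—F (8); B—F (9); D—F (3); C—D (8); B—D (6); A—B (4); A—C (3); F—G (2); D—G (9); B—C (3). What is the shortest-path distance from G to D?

5

Comparing a few candidate routes:
G → F → D: 2 + 3 = 5
G → D: 9
G → C → D: 2 + 8 = 10
G → C → B → D: 2 + 3 + 6 = 11
Shortest: 5.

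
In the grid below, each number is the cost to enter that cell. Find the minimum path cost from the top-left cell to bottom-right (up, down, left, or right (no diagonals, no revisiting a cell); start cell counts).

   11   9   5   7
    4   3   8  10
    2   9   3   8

One optimal route is [0,0] -> [1,0] -> [1,1] -> [1,2] -> [2,2] -> [2,3].
Its cost is 11 + 4 + 3 + 8 + 3 + 8 = 37.

37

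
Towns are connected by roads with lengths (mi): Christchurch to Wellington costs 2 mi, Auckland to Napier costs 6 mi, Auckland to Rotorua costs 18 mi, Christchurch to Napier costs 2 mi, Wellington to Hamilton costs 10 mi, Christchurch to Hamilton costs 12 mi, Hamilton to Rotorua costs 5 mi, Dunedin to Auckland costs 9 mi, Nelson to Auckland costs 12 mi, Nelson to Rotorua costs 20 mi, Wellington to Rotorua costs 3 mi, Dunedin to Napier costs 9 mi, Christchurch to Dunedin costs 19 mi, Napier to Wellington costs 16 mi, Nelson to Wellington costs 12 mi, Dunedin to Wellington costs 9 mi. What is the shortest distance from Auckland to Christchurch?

8

A few of the Auckland→Christchurch routes:
Auckland -> Napier -> Christchurch: 6 + 2 = 8
Auckland -> Dunedin -> Napier -> Christchurch: 9 + 9 + 2 = 20
Auckland -> Dunedin -> Wellington -> Christchurch: 9 + 9 + 2 = 20
Best route has total 8 mi.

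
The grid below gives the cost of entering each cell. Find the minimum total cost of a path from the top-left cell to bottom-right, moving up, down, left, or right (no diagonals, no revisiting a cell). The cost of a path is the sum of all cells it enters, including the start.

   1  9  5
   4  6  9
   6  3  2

16

Path (0,0)→(1,0)→(1,1)→(2,1)→(2,2): 1 + 4 + 6 + 3 + 2 = 16.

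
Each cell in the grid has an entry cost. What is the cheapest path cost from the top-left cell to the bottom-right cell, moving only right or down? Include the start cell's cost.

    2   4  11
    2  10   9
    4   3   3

14

Path r0c0 r1c0 r2c0 r2c1 r2c2: 2 + 2 + 4 + 3 + 3 = 14.
(Top row then right column would cost 29.)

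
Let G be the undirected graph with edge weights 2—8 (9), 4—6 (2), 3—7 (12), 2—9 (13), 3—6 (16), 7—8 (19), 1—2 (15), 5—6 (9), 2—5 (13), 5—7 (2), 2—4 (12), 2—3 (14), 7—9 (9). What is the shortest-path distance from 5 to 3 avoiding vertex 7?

25

Routes from 5 to 3 avoiding 7:
5→2→4→6→3: 13 + 12 + 2 + 16 = 43
5→6→4→2→3: 9 + 2 + 12 + 14 = 37
5→2→3: 13 + 14 = 27
5→6→3: 9 + 16 = 25
The minimum is 25.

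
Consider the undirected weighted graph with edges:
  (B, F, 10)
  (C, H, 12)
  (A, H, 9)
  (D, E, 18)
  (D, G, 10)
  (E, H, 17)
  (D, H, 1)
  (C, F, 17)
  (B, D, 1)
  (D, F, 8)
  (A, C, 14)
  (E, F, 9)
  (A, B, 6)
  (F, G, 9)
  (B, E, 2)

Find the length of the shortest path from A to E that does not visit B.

Some routes from A to E avoiding B:
A - H - D - F - E: 9 + 1 + 8 + 9 = 27
A - H - D - G - F - E: 9 + 1 + 10 + 9 + 9 = 38
A - H - E: 9 + 17 = 26
A - C - F - E: 14 + 17 + 9 = 40
A - H - D - E: 9 + 1 + 18 = 28
Shortest: 26.

26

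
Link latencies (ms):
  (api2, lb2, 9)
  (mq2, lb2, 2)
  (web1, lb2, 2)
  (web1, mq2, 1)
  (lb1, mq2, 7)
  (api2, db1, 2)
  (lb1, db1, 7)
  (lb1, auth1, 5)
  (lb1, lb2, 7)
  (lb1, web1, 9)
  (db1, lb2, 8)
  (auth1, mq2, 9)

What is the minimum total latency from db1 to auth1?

Some routes from db1 to auth1:
db1 → lb2 → lb1 → auth1: 8 + 7 + 5 = 20
db1 → lb1 → auth1: 7 + 5 = 12
db1 → lb2 → mq2 → auth1: 8 + 2 + 9 = 19
Shortest: 12 ms.

12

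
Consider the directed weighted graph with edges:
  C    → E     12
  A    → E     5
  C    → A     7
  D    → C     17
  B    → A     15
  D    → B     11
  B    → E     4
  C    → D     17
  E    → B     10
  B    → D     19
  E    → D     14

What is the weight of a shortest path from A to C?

Routes from A to C:
A→E→D→C: 5 + 14 + 17 = 36
A→E→B→D→C: 5 + 10 + 19 + 17 = 51
Best route has total 36.

36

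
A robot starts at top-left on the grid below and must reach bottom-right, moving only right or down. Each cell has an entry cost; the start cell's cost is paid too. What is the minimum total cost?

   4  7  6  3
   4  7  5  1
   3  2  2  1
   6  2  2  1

Cheapest: (0,0) → (1,0) → (2,0) → (2,1) → (2,2) → (2,3) → (3,3)
  4 + 4 + 3 + 2 + 2 + 1 + 1 = 17
For comparison, the top-then-right route costs 23.

17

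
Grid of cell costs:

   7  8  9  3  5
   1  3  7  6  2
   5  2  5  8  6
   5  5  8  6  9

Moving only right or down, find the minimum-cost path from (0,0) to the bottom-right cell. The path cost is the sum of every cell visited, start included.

41

Path (0,0) (1,0) (1,1) (1,2) (1,3) (1,4) (2,4) (3,4): 7 + 1 + 3 + 7 + 6 + 2 + 6 + 9 = 41.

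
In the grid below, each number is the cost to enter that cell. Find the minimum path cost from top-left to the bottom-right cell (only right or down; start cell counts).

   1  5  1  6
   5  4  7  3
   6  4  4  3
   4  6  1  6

25

Path [0,0] [0,1] [0,2] [0,3] [1,3] [2,3] [3,3]: 1 + 5 + 1 + 6 + 3 + 3 + 6 = 25.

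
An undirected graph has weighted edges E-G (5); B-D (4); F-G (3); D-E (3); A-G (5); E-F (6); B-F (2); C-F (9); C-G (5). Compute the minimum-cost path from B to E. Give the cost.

7

Candidate routes:
B - F - C - G - E: 2 + 9 + 5 + 5 = 21
B - F - G - E: 2 + 3 + 5 = 10
B - F - E: 2 + 6 = 8
B - D - E: 4 + 3 = 7
Best route has total 7.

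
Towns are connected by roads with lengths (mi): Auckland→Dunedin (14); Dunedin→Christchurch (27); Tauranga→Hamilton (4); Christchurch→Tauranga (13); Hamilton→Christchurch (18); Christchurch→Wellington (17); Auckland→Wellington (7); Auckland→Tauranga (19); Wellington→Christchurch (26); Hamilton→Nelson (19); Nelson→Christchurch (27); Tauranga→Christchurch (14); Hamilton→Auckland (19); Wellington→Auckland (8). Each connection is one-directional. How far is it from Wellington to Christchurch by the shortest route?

26

A few of the Wellington→Christchurch routes:
Wellington-Auckland-Dunedin-Christchurch: 8 + 14 + 27 = 49
Wellington-Auckland-Tauranga-Hamilton-Christchurch: 8 + 19 + 4 + 18 = 49
Wellington-Auckland-Tauranga-Christchurch: 8 + 19 + 14 = 41
Wellington-Christchurch: 26
Shortest: 26 mi.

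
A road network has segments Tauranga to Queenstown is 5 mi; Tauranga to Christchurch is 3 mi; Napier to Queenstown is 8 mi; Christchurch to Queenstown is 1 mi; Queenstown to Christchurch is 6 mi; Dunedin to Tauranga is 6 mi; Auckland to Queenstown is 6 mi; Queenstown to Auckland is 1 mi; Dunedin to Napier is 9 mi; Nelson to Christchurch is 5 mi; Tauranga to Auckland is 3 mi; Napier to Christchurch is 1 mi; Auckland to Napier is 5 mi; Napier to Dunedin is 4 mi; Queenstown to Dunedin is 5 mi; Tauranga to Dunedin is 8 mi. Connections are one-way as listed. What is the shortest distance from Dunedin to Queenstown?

10

A few of the Dunedin→Queenstown routes:
Dunedin-Napier-Christchurch-Queenstown: 9 + 1 + 1 = 11
Dunedin-Tauranga-Auckland-Napier-Christchurch-Queenstown: 6 + 3 + 5 + 1 + 1 = 16
Dunedin-Tauranga-Auckland-Queenstown: 6 + 3 + 6 = 15
Dunedin-Tauranga-Queenstown: 6 + 5 = 11
Dunedin-Tauranga-Christchurch-Queenstown: 6 + 3 + 1 = 10
Best route has total 10 mi.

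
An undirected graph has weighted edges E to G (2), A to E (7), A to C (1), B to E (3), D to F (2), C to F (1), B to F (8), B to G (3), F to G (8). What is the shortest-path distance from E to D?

11

Checking several routes:
E → G → B → F → D: 2 + 3 + 8 + 2 = 15
E → B → F → D: 3 + 8 + 2 = 13
E → A → C → F → D: 7 + 1 + 1 + 2 = 11
E → G → F → D: 2 + 8 + 2 = 12
The minimum is 11.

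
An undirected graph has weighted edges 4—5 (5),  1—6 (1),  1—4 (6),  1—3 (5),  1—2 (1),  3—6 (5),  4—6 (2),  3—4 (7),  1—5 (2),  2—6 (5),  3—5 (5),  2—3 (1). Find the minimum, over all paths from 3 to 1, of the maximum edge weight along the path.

1

Checking several routes:
3 - 2 - 1: max(1, 1) = 1
3 - 5 - 4 - 6 - 1: max(5, 5, 2, 1) = 5
3 - 2 - 6 - 4 - 5 - 1: max(1, 5, 2, 5, 2) = 5
3 - 5 - 4 - 6 - 2 - 1: max(5, 5, 2, 5, 1) = 5
3 - 5 - 1: max(5, 2) = 5
3 - 2 - 6 - 1: max(1, 5, 1) = 5
Smallest bottleneck: 1.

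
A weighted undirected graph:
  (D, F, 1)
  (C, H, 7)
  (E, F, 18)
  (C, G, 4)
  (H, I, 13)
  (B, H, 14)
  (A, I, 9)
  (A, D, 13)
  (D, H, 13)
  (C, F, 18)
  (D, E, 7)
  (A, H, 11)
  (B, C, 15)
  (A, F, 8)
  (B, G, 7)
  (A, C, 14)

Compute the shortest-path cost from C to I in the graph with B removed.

20

Checking several routes:
C→A→I: 14 + 9 = 23
C→H→A→I: 7 + 11 + 9 = 27
C→F→A→I: 18 + 8 + 9 = 35
C→H→I: 7 + 13 = 20
Shortest: 20.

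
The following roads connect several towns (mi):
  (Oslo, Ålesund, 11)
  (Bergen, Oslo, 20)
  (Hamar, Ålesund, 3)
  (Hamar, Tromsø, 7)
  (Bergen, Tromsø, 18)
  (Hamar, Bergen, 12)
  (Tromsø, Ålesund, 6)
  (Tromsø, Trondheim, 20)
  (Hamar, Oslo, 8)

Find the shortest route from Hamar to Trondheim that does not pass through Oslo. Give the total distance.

27

Paths from Hamar to Trondheim avoiding Oslo:
Hamar → Bergen → Tromsø → Trondheim: 12 + 18 + 20 = 50
Hamar → Ålesund → Tromsø → Trondheim: 3 + 6 + 20 = 29
Hamar → Tromsø → Trondheim: 7 + 20 = 27
The minimum is 27 mi.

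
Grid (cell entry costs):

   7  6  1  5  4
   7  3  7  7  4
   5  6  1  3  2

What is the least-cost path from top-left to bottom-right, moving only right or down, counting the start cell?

27

Take r0c0→r0c1→r0c2→r1c2→r2c2→r2c3→r2c4 for a total of 7 + 6 + 1 + 7 + 1 + 3 + 2 = 27.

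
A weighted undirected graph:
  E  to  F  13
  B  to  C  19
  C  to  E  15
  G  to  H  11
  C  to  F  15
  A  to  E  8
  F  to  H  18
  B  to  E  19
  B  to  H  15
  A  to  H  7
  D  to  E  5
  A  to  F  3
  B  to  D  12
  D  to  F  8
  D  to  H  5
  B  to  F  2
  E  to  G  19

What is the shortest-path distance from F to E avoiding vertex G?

11

Comparing a few candidate routes:
F → A → H → D → E: 3 + 7 + 5 + 5 = 20
F → E: 13
F → A → E: 3 + 8 = 11
F → D → E: 8 + 5 = 13
F → B → D → E: 2 + 12 + 5 = 19
The minimum is 11.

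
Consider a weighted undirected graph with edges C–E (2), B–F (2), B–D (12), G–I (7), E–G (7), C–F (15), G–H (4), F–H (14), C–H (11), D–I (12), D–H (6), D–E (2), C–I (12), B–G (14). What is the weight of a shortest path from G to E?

7

Some routes from G to E:
G → H → C → E: 4 + 11 + 2 = 17
G → I → C → E: 7 + 12 + 2 = 21
G → E: 7
G → H → D → E: 4 + 6 + 2 = 12
G → B → D → E: 14 + 12 + 2 = 28
G → I → D → E: 7 + 12 + 2 = 21
Shortest: 7.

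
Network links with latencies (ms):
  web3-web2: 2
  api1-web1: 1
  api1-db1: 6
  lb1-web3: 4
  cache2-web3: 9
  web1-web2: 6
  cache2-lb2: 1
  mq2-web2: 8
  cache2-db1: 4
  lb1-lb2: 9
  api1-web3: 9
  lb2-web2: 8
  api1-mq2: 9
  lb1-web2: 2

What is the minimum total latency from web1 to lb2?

A few of the web1→lb2 routes:
web1→web2→lb2: 6 + 8 = 14
web1→web2→lb1→lb2: 6 + 2 + 9 = 17
web1→api1→web3→cache2→lb2: 1 + 9 + 9 + 1 = 20
web1→web2→web3→cache2→lb2: 6 + 2 + 9 + 1 = 18
web1→api1→db1→cache2→lb2: 1 + 6 + 4 + 1 = 12
Best route has total 12 ms.

12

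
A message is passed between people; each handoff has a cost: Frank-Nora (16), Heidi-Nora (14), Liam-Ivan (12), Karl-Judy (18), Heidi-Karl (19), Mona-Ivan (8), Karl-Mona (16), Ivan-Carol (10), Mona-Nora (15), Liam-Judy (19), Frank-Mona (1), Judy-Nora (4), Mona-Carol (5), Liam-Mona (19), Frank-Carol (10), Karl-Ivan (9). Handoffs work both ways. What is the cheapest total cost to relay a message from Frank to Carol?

Some routes from Frank to Carol:
Frank-Mona-Carol: 1 + 5 = 6
Frank-Mona-Karl-Ivan-Carol: 1 + 16 + 9 + 10 = 36
Frank-Carol: 10
Frank-Mona-Ivan-Carol: 1 + 8 + 10 = 19
Best route has total 6.

6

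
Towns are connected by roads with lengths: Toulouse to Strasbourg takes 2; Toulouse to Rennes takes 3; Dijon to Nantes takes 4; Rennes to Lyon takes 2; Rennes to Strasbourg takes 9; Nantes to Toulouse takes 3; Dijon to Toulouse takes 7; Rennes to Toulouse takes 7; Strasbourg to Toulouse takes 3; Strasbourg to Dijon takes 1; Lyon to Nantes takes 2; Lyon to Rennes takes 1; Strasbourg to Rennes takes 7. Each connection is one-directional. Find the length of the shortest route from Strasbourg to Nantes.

5

Some routes from Strasbourg to Nantes:
Strasbourg→Toulouse→Rennes→Lyon→Nantes: 3 + 3 + 2 + 2 = 10
Strasbourg→Dijon→Nantes: 1 + 4 = 5
Strasbourg→Rennes→Lyon→Nantes: 7 + 2 + 2 = 11
Best route has total 5.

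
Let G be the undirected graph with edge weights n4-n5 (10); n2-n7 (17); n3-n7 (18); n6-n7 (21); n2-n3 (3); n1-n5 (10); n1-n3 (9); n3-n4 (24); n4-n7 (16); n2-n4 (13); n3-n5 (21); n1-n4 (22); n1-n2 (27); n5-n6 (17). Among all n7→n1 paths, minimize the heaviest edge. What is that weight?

16

Comparing a few candidate routes:
n7 - n2 - n3 - n1: max(17, 3, 9) = 17
n7 - n3 - n2 - n4 - n5 - n1: max(18, 3, 13, 10, 10) = 18
n7 - n4 - n2 - n3 - n1: max(16, 13, 3, 9) = 16
n7 - n2 - n4 - n5 - n1: max(17, 13, 10, 10) = 17
n7 - n4 - n5 - n1: max(16, 10, 10) = 16
The minimum achievable maximum is 16.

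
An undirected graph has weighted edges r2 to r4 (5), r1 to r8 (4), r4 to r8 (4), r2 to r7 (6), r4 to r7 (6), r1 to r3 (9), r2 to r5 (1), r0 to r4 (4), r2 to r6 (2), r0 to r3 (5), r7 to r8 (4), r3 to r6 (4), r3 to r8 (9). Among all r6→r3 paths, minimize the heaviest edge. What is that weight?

Checking several routes:
r6→r2→r7→r4→r0→r3: max(2, 6, 6, 4, 5) = 6
r6→r3: max(4) = 4
r6→r2→r4→r0→r3: max(2, 5, 4, 5) = 5
Smallest bottleneck: 4.

4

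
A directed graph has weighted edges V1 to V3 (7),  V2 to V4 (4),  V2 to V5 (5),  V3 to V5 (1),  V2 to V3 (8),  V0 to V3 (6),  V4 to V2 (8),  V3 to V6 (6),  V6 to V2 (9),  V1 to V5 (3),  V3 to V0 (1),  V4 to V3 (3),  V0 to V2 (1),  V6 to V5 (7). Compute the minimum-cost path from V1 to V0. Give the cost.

8

Candidate routes:
V1-V3-V0: 7 + 1 = 8
Best route has total 8.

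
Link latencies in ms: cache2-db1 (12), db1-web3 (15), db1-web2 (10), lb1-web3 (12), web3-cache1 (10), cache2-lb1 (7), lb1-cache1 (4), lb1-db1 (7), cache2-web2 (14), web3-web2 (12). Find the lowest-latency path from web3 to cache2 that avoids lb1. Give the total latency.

26

Candidate routes:
web3 -> web2 -> cache2: 12 + 14 = 26
web3 -> web2 -> db1 -> cache2: 12 + 10 + 12 = 34
web3 -> db1 -> web2 -> cache2: 15 + 10 + 14 = 39
web3 -> db1 -> cache2: 15 + 12 = 27
Best route has total 26 ms.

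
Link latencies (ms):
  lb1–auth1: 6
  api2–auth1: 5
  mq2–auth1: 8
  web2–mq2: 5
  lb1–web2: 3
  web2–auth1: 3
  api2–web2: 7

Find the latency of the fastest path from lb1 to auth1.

6

Routes from lb1 to auth1:
lb1 -> web2 -> api2 -> auth1: 3 + 7 + 5 = 15
lb1 -> web2 -> mq2 -> auth1: 3 + 5 + 8 = 16
lb1 -> auth1: 6
lb1 -> web2 -> auth1: 3 + 3 = 6
The minimum is 6 ms.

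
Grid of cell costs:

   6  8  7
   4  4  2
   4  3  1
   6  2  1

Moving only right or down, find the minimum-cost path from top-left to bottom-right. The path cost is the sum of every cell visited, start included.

Take (0,0)→(1,0)→(1,1)→(1,2)→(2,2)→(3,2) for a total of 6 + 4 + 4 + 2 + 1 + 1 = 18.

18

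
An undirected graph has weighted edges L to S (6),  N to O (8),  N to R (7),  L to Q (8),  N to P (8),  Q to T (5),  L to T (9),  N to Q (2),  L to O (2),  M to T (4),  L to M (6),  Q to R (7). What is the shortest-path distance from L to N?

10

Comparing a few candidate routes:
L - M - T - Q - N: 6 + 4 + 5 + 2 = 17
L - Q - N: 8 + 2 = 10
L - T - Q - R - N: 9 + 5 + 7 + 7 = 28
L - T - Q - N: 9 + 5 + 2 = 16
L - O - N: 2 + 8 = 10
L - Q - R - N: 8 + 7 + 7 = 22
Shortest: 10.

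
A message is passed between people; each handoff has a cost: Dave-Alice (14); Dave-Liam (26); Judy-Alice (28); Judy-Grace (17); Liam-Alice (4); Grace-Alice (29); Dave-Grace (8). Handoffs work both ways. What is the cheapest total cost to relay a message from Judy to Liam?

32

Checking several routes:
Judy-Grace-Alice-Liam: 17 + 29 + 4 = 50
Judy-Alice-Dave-Liam: 28 + 14 + 26 = 68
Judy-Grace-Dave-Liam: 17 + 8 + 26 = 51
Judy-Grace-Alice-Dave-Liam: 17 + 29 + 14 + 26 = 86
Judy-Grace-Dave-Alice-Liam: 17 + 8 + 14 + 4 = 43
Judy-Alice-Liam: 28 + 4 = 32
The minimum is 32.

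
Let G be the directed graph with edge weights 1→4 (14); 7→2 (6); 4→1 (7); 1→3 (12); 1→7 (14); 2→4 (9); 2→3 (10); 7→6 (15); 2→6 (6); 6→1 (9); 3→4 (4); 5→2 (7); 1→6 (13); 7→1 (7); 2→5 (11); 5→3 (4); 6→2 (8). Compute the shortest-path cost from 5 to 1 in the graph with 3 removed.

Routes from 5 to 1 avoiding 3:
5→2→6→1: 7 + 6 + 9 = 22
5→2→4→1: 7 + 9 + 7 = 23
The minimum is 22.

22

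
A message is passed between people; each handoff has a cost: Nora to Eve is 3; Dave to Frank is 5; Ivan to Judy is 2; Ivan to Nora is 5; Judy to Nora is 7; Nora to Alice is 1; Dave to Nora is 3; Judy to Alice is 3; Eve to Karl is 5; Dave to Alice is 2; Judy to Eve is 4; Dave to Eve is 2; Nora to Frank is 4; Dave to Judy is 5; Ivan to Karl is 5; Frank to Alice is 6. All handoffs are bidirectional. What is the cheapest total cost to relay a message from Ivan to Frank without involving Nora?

11

Checking several routes:
Ivan - Judy - Alice - Frank: 2 + 3 + 6 = 11
Ivan - Judy - Alice - Dave - Frank: 2 + 3 + 2 + 5 = 12
Ivan - Judy - Dave - Alice - Frank: 2 + 5 + 2 + 6 = 15
Ivan - Judy - Dave - Frank: 2 + 5 + 5 = 12
Ivan - Judy - Eve - Dave - Frank: 2 + 4 + 2 + 5 = 13
Shortest: 11.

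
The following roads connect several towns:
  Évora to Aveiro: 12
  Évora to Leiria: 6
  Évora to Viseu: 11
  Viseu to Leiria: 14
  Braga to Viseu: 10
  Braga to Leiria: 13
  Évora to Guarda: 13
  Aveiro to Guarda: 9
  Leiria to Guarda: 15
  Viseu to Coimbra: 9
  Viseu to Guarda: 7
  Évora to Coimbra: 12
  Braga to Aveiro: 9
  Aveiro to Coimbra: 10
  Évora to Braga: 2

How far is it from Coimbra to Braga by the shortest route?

14

A few of the Coimbra→Braga routes:
Coimbra - Aveiro - Braga: 10 + 9 = 19
Coimbra - Viseu - Leiria - Évora - Braga: 9 + 14 + 6 + 2 = 31
Coimbra - Viseu - Évora - Braga: 9 + 11 + 2 = 22
Coimbra - Aveiro - Évora - Braga: 10 + 12 + 2 = 24
Coimbra - Évora - Braga: 12 + 2 = 14
Coimbra - Viseu - Braga: 9 + 10 = 19
The minimum is 14.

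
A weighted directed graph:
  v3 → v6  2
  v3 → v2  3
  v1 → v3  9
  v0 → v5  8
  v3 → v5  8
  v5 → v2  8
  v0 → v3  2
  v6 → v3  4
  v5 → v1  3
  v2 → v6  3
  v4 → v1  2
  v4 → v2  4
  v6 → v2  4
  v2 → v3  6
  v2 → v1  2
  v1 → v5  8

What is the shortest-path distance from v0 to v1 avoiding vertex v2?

11

Routes from v0 to v1 avoiding v2:
v0 - v5 - v1: 8 + 3 = 11
v0 - v3 - v5 - v1: 2 + 8 + 3 = 13
The minimum is 11.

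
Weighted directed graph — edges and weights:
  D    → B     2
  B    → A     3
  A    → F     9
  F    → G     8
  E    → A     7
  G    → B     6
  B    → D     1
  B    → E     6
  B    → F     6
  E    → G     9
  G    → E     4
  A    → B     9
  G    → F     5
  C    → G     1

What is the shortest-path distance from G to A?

9

Paths from G to A:
G → E → A: 4 + 7 = 11
G → B → E → A: 6 + 6 + 7 = 19
G → B → A: 6 + 3 = 9
The minimum is 9.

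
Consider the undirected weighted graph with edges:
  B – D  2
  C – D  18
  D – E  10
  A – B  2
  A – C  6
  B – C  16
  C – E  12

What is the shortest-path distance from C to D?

Paths from C to D:
C → D: 18
C → E → D: 12 + 10 = 22
C → A → B → D: 6 + 2 + 2 = 10
C → B → D: 16 + 2 = 18
Shortest: 10.

10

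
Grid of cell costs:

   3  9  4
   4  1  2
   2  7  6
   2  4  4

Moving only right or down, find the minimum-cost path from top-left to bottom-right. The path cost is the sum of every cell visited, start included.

19

Best path: [0,0] [1,0] [2,0] [3,0] [3,1] [3,2]
Cost: 3 + 4 + 2 + 2 + 4 + 4 = 19
(Top row then right column would cost 28.)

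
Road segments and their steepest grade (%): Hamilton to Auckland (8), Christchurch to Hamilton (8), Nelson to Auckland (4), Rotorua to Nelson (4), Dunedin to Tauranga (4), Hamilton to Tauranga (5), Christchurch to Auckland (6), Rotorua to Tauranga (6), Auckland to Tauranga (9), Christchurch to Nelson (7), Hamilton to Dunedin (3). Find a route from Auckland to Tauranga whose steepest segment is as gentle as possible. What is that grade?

6

Some routes from Auckland to Tauranga:
Auckland - Hamilton - Dunedin - Tauranga: max(8, 3, 4) = 8
Auckland - Hamilton - Christchurch - Nelson - Rotorua - Tauranga: max(8, 8, 7, 4, 6) = 8
Auckland - Christchurch - Nelson - Rotorua - Tauranga: max(6, 7, 4, 6) = 7
Auckland - Hamilton - Tauranga: max(8, 5) = 8
Auckland - Nelson - Rotorua - Tauranga: max(4, 4, 6) = 6
Best route has worst link 6%.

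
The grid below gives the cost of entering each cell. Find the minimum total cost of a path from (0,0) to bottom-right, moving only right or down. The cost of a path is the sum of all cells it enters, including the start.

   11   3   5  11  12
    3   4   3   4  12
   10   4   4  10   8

43

Take (0,0) -> (0,1) -> (1,1) -> (1,2) -> (1,3) -> (2,3) -> (2,4) for a total of 11 + 3 + 4 + 3 + 4 + 10 + 8 = 43.
(Top row then right column would cost 62.)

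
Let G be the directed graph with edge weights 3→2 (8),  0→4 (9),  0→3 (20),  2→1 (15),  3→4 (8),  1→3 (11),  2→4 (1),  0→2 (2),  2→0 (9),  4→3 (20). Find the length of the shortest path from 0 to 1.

Paths from 0 to 1:
0 - 3 - 2 - 1: 20 + 8 + 15 = 43
0 - 4 - 3 - 2 - 1: 9 + 20 + 8 + 15 = 52
0 - 2 - 1: 2 + 15 = 17
Best route has total 17.

17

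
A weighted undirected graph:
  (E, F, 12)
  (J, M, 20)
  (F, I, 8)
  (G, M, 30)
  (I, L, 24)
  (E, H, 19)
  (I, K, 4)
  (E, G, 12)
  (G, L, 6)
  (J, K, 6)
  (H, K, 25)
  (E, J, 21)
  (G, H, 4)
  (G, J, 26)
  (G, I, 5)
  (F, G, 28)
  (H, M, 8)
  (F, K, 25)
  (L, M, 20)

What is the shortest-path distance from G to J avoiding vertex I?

26

Comparing a few candidate routes:
G - J: 26
G - E - J: 12 + 21 = 33
G - H - M - J: 4 + 8 + 20 = 32
The minimum is 26.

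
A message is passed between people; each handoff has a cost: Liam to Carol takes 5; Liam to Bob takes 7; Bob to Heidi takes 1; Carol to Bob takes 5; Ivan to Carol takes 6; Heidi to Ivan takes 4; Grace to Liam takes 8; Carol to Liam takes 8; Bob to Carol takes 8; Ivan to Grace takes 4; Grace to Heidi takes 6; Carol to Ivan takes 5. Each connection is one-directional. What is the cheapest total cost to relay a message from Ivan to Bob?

11

A few of the Ivan→Bob routes:
Ivan -> Carol -> Liam -> Bob: 6 + 8 + 7 = 21
Ivan -> Grace -> Liam -> Bob: 4 + 8 + 7 = 19
Ivan -> Carol -> Bob: 6 + 5 = 11
Best route has total 11.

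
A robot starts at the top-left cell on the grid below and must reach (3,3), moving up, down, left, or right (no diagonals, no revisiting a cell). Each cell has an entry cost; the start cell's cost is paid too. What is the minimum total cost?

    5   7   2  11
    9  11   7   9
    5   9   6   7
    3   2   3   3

30

Best path: r0c0 → r1c0 → r2c0 → r3c0 → r3c1 → r3c2 → r3c3
Cost: 5 + 9 + 5 + 3 + 2 + 3 + 3 = 30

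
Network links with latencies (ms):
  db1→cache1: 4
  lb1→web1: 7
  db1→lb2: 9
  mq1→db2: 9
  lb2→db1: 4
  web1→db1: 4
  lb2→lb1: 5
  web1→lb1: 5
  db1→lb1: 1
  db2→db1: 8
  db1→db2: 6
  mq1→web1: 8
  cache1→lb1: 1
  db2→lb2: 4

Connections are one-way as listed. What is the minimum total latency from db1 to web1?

Checking several routes:
db1 → lb2 → lb1 → web1: 9 + 5 + 7 = 21
db1 → lb1 → web1: 1 + 7 = 8
db1 → cache1 → lb1 → web1: 4 + 1 + 7 = 12
Shortest: 8 ms.

8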